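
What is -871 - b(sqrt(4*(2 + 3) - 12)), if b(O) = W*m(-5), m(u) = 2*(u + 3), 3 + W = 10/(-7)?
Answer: -6221/7 ≈ -888.71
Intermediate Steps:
W = -31/7 (W = -3 + 10/(-7) = -3 + 10*(-1/7) = -3 - 10/7 = -31/7 ≈ -4.4286)
m(u) = 6 + 2*u (m(u) = 2*(3 + u) = 6 + 2*u)
b(O) = 124/7 (b(O) = -31*(6 + 2*(-5))/7 = -31*(6 - 10)/7 = -31/7*(-4) = 124/7)
-871 - b(sqrt(4*(2 + 3) - 12)) = -871 - 1*124/7 = -871 - 124/7 = -6221/7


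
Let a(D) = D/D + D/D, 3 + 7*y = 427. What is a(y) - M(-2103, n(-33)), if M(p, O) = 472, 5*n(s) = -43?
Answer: -470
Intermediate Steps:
y = 424/7 (y = -3/7 + (1/7)*427 = -3/7 + 61 = 424/7 ≈ 60.571)
n(s) = -43/5 (n(s) = (1/5)*(-43) = -43/5)
a(D) = 2 (a(D) = 1 + 1 = 2)
a(y) - M(-2103, n(-33)) = 2 - 1*472 = 2 - 472 = -470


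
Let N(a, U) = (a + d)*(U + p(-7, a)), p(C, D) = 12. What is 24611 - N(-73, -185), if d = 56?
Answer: 21670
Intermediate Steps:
N(a, U) = (12 + U)*(56 + a) (N(a, U) = (a + 56)*(U + 12) = (56 + a)*(12 + U) = (12 + U)*(56 + a))
24611 - N(-73, -185) = 24611 - (672 + 12*(-73) + 56*(-185) - 185*(-73)) = 24611 - (672 - 876 - 10360 + 13505) = 24611 - 1*2941 = 24611 - 2941 = 21670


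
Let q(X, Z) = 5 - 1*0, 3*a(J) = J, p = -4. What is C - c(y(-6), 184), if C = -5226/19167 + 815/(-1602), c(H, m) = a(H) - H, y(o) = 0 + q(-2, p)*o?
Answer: -212701279/10235178 ≈ -20.781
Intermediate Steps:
a(J) = J/3
q(X, Z) = 5 (q(X, Z) = 5 + 0 = 5)
y(o) = 5*o (y(o) = 0 + 5*o = 5*o)
c(H, m) = -2*H/3 (c(H, m) = H/3 - H = -2*H/3)
C = -7997719/10235178 (C = -5226*1/19167 + 815*(-1/1602) = -1742/6389 - 815/1602 = -7997719/10235178 ≈ -0.78139)
C - c(y(-6), 184) = -7997719/10235178 - (-2)*5*(-6)/3 = -7997719/10235178 - (-2)*(-30)/3 = -7997719/10235178 - 1*20 = -7997719/10235178 - 20 = -212701279/10235178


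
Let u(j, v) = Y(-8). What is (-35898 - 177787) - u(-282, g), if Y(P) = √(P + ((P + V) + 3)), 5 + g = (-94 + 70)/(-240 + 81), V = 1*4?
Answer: -213685 - 3*I ≈ -2.1369e+5 - 3.0*I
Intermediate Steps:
V = 4
g = -257/53 (g = -5 + (-94 + 70)/(-240 + 81) = -5 - 24/(-159) = -5 - 24*(-1/159) = -5 + 8/53 = -257/53 ≈ -4.8491)
Y(P) = √(7 + 2*P) (Y(P) = √(P + ((P + 4) + 3)) = √(P + ((4 + P) + 3)) = √(P + (7 + P)) = √(7 + 2*P))
u(j, v) = 3*I (u(j, v) = √(7 + 2*(-8)) = √(7 - 16) = √(-9) = 3*I)
(-35898 - 177787) - u(-282, g) = (-35898 - 177787) - 3*I = -213685 - 3*I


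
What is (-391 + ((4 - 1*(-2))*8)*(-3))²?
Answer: 286225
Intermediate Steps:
(-391 + ((4 - 1*(-2))*8)*(-3))² = (-391 + ((4 + 2)*8)*(-3))² = (-391 + (6*8)*(-3))² = (-391 + 48*(-3))² = (-391 - 144)² = (-535)² = 286225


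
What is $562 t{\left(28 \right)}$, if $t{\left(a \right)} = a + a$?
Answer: $31472$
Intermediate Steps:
$t{\left(a \right)} = 2 a$
$562 t{\left(28 \right)} = 562 \cdot 2 \cdot 28 = 562 \cdot 56 = 31472$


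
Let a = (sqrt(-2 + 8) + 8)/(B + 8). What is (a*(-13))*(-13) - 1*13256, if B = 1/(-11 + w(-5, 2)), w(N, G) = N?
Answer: -1661880/127 + 2704*sqrt(6)/127 ≈ -13034.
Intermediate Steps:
B = -1/16 (B = 1/(-11 - 5) = 1/(-16) = -1/16 ≈ -0.062500)
a = 128/127 + 16*sqrt(6)/127 (a = (sqrt(-2 + 8) + 8)/(-1/16 + 8) = (sqrt(6) + 8)/(127/16) = (8 + sqrt(6))*(16/127) = 128/127 + 16*sqrt(6)/127 ≈ 1.3165)
(a*(-13))*(-13) - 1*13256 = ((128/127 + 16*sqrt(6)/127)*(-13))*(-13) - 1*13256 = (-1664/127 - 208*sqrt(6)/127)*(-13) - 13256 = (21632/127 + 2704*sqrt(6)/127) - 13256 = -1661880/127 + 2704*sqrt(6)/127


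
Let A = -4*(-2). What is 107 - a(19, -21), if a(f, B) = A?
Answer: 99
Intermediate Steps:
A = 8
a(f, B) = 8
107 - a(19, -21) = 107 - 1*8 = 107 - 8 = 99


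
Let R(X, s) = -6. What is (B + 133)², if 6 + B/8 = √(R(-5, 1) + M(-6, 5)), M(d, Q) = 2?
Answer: 6969 + 2720*I ≈ 6969.0 + 2720.0*I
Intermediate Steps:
B = -48 + 16*I (B = -48 + 8*√(-6 + 2) = -48 + 8*√(-4) = -48 + 8*(2*I) = -48 + 16*I ≈ -48.0 + 16.0*I)
(B + 133)² = ((-48 + 16*I) + 133)² = (85 + 16*I)²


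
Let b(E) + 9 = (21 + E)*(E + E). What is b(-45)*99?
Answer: 212949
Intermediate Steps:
b(E) = -9 + 2*E*(21 + E) (b(E) = -9 + (21 + E)*(E + E) = -9 + (21 + E)*(2*E) = -9 + 2*E*(21 + E))
b(-45)*99 = (-9 + 2*(-45)² + 42*(-45))*99 = (-9 + 2*2025 - 1890)*99 = (-9 + 4050 - 1890)*99 = 2151*99 = 212949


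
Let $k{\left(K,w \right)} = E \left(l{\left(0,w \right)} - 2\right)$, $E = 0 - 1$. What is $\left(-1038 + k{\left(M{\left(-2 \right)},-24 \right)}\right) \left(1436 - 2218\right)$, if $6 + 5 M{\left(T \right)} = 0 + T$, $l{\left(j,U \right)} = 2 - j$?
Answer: $811716$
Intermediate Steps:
$E = -1$
$M{\left(T \right)} = - \frac{6}{5} + \frac{T}{5}$ ($M{\left(T \right)} = - \frac{6}{5} + \frac{0 + T}{5} = - \frac{6}{5} + \frac{T}{5}$)
$k{\left(K,w \right)} = 0$ ($k{\left(K,w \right)} = - (\left(2 - 0\right) - 2) = - (\left(2 + 0\right) - 2) = - (2 - 2) = \left(-1\right) 0 = 0$)
$\left(-1038 + k{\left(M{\left(-2 \right)},-24 \right)}\right) \left(1436 - 2218\right) = \left(-1038 + 0\right) \left(1436 - 2218\right) = \left(-1038\right) \left(-782\right) = 811716$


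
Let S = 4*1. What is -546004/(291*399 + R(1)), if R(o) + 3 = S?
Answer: -273002/58055 ≈ -4.7025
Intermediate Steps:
S = 4
R(o) = 1 (R(o) = -3 + 4 = 1)
-546004/(291*399 + R(1)) = -546004/(291*399 + 1) = -546004/(116109 + 1) = -546004/116110 = -546004*1/116110 = -273002/58055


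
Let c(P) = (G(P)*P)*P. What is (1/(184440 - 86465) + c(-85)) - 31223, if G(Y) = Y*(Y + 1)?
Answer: 5051128264076/97975 ≈ 5.1555e+7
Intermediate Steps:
G(Y) = Y*(1 + Y)
c(P) = P³*(1 + P) (c(P) = ((P*(1 + P))*P)*P = (P²*(1 + P))*P = P³*(1 + P))
(1/(184440 - 86465) + c(-85)) - 31223 = (1/(184440 - 86465) + (-85)³*(1 - 85)) - 31223 = (1/97975 - 614125*(-84)) - 31223 = (1/97975 + 51586500) - 31223 = 5054187337501/97975 - 31223 = 5051128264076/97975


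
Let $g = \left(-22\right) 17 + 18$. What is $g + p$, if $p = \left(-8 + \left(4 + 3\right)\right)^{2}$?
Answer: $-355$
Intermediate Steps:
$p = 1$ ($p = \left(-8 + 7\right)^{2} = \left(-1\right)^{2} = 1$)
$g = -356$ ($g = -374 + 18 = -356$)
$g + p = -356 + 1 = -355$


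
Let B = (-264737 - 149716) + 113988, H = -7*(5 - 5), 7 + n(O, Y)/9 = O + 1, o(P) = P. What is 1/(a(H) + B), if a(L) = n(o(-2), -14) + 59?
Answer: -1/300478 ≈ -3.3280e-6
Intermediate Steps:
n(O, Y) = -54 + 9*O (n(O, Y) = -63 + 9*(O + 1) = -63 + 9*(1 + O) = -63 + (9 + 9*O) = -54 + 9*O)
H = 0 (H = -7*0 = 0)
B = -300465 (B = -414453 + 113988 = -300465)
a(L) = -13 (a(L) = (-54 + 9*(-2)) + 59 = (-54 - 18) + 59 = -72 + 59 = -13)
1/(a(H) + B) = 1/(-13 - 300465) = 1/(-300478) = -1/300478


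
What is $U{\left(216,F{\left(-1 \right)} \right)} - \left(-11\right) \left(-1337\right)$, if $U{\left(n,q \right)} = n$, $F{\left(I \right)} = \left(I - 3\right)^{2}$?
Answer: $-14491$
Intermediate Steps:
$F{\left(I \right)} = \left(-3 + I\right)^{2}$
$U{\left(216,F{\left(-1 \right)} \right)} - \left(-11\right) \left(-1337\right) = 216 - \left(-11\right) \left(-1337\right) = 216 - 14707 = -14491$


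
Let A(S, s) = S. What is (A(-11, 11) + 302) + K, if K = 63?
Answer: 354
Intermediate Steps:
(A(-11, 11) + 302) + K = (-11 + 302) + 63 = 291 + 63 = 354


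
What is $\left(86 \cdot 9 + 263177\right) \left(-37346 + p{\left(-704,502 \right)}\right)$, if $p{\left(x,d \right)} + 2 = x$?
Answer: $-10043863452$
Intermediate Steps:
$p{\left(x,d \right)} = -2 + x$
$\left(86 \cdot 9 + 263177\right) \left(-37346 + p{\left(-704,502 \right)}\right) = \left(86 \cdot 9 + 263177\right) \left(-37346 - 706\right) = \left(774 + 263177\right) \left(-37346 - 706\right) = 263951 \left(-38052\right) = -10043863452$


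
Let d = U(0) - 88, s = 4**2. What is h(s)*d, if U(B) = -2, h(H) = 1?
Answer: -90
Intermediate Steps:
s = 16
d = -90 (d = -2 - 88 = -90)
h(s)*d = 1*(-90) = -90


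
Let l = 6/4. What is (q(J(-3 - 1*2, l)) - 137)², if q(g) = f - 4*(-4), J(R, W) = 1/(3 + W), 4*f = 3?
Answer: 231361/16 ≈ 14460.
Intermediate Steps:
l = 3/2 (l = 6*(¼) = 3/2 ≈ 1.5000)
f = ¾ (f = (¼)*3 = ¾ ≈ 0.75000)
q(g) = 67/4 (q(g) = ¾ - 4*(-4) = ¾ + 16 = 67/4)
(q(J(-3 - 1*2, l)) - 137)² = (67/4 - 137)² = (-481/4)² = 231361/16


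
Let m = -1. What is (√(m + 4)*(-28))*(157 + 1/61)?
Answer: -268184*√3/61 ≈ -7614.9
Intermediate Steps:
(√(m + 4)*(-28))*(157 + 1/61) = (√(-1 + 4)*(-28))*(157 + 1/61) = (√3*(-28))*(157 + 1/61) = -28*√3*(9578/61) = -268184*√3/61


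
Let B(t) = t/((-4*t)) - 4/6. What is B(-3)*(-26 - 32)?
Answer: 319/6 ≈ 53.167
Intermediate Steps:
B(t) = -11/12 (B(t) = t*(-1/(4*t)) - 4*1/6 = -1/4 - 2/3 = -11/12)
B(-3)*(-26 - 32) = -11*(-26 - 32)/12 = -11/12*(-58) = 319/6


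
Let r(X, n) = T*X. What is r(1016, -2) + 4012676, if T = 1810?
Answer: 5851636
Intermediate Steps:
r(X, n) = 1810*X
r(1016, -2) + 4012676 = 1810*1016 + 4012676 = 1838960 + 4012676 = 5851636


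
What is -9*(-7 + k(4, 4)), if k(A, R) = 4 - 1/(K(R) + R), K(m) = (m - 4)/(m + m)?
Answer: 117/4 ≈ 29.250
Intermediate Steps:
K(m) = (-4 + m)/(2*m) (K(m) = (-4 + m)/((2*m)) = (-4 + m)*(1/(2*m)) = (-4 + m)/(2*m))
k(A, R) = 4 - 1/(R + (-4 + R)/(2*R)) (k(A, R) = 4 - 1/((-4 + R)/(2*R) + R) = 4 - 1/(R + (-4 + R)/(2*R)))
-9*(-7 + k(4, 4)) = -9*(-7 + 2*(-8 + 4 + 4*4**2)/(-4 + 4 + 2*4**2)) = -9*(-7 + 2*(-8 + 4 + 4*16)/(-4 + 4 + 2*16)) = -9*(-7 + 2*(-8 + 4 + 64)/(-4 + 4 + 32)) = -9*(-7 + 2*60/32) = -9*(-7 + 2*(1/32)*60) = -9*(-7 + 15/4) = -9*(-13/4) = 117/4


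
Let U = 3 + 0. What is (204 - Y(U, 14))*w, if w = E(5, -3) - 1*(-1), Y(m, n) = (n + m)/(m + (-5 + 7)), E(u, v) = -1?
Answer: 0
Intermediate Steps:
U = 3
Y(m, n) = (m + n)/(2 + m) (Y(m, n) = (m + n)/(m + 2) = (m + n)/(2 + m))
w = 0 (w = -1 - 1*(-1) = -1 + 1 = 0)
(204 - Y(U, 14))*w = (204 - (3 + 14)/(2 + 3))*0 = (204 - 17/5)*0 = (1003/5)*0 = 0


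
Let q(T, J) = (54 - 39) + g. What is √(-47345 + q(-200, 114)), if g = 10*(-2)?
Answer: 5*I*√1894 ≈ 217.6*I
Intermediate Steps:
g = -20
q(T, J) = -5 (q(T, J) = (54 - 39) - 20 = 15 - 20 = -5)
√(-47345 + q(-200, 114)) = √(-47345 - 5) = √(-47350) = 5*I*√1894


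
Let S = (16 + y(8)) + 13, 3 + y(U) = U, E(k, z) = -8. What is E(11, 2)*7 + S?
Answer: -22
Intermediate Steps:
y(U) = -3 + U
S = 34 (S = (16 + (-3 + 8)) + 13 = (16 + 5) + 13 = 21 + 13 = 34)
E(11, 2)*7 + S = -8*7 + 34 = -56 + 34 = -22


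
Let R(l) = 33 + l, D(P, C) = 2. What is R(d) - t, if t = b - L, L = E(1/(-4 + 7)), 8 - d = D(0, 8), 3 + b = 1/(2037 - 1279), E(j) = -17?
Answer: 18949/758 ≈ 24.999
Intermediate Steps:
b = -2273/758 (b = -3 + 1/(2037 - 1279) = -3 + 1/758 = -2273/758 ≈ -2.9987)
d = 6 (d = 8 - 1*2 = 8 - 2 = 6)
L = -17
t = 10613/758 (t = -2273/758 - 1*(-17) = -2273/758 + 17 = 10613/758 ≈ 14.001)
R(d) - t = (33 + 6) - 1*10613/758 = 39 - 10613/758 = 18949/758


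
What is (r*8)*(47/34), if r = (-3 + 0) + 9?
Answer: 1128/17 ≈ 66.353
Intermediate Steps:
r = 6 (r = -3 + 9 = 6)
(r*8)*(47/34) = (6*8)*(47/34) = 48*(47*(1/34)) = 48*(47/34) = 1128/17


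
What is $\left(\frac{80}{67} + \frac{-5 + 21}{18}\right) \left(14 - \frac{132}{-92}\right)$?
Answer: $\frac{445880}{13869} \approx 32.149$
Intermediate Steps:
$\left(\frac{80}{67} + \frac{-5 + 21}{18}\right) \left(14 - \frac{132}{-92}\right) = \left(80 \cdot \frac{1}{67} + 16 \cdot \frac{1}{18}\right) \left(14 - - \frac{33}{23}\right) = \left(\frac{80}{67} + \frac{8}{9}\right) \left(14 + \frac{33}{23}\right) = \frac{1256}{603} \cdot \frac{355}{23} = \frac{445880}{13869}$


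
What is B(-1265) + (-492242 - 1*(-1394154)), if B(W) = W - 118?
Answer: 900529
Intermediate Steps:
B(W) = -118 + W
B(-1265) + (-492242 - 1*(-1394154)) = (-118 - 1265) + (-492242 - 1*(-1394154)) = -1383 + (-492242 + 1394154) = -1383 + 901912 = 900529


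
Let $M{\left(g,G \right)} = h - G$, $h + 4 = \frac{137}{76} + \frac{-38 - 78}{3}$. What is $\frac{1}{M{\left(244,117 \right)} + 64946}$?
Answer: $\frac{228}{14771695} \approx 1.5435 \cdot 10^{-5}$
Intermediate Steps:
$h = - \frac{9317}{228}$ ($h = -4 + \left(\frac{137}{76} + \frac{-38 - 78}{3}\right) = -4 + \left(137 \cdot \frac{1}{76} - \frac{116}{3}\right) = -4 + \left(\frac{137}{76} - \frac{116}{3}\right) = -4 - \frac{8405}{228} = - \frac{9317}{228} \approx -40.864$)
$M{\left(g,G \right)} = - \frac{9317}{228} - G$
$\frac{1}{M{\left(244,117 \right)} + 64946} = \frac{1}{\left(- \frac{9317}{228} - 117\right) + 64946} = \frac{1}{- \frac{35993}{228} + 64946} = \frac{1}{\frac{14771695}{228}} = \frac{228}{14771695}$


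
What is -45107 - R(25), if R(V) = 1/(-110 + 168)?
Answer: -2616207/58 ≈ -45107.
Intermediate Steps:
R(V) = 1/58
-45107 - R(25) = -45107 - 1*1/58 = -45107 - 1/58 = -2616207/58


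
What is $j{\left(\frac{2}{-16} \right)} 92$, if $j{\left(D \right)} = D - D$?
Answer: $0$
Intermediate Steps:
$j{\left(D \right)} = 0$
$j{\left(\frac{2}{-16} \right)} 92 = 0 \cdot 92 = 0$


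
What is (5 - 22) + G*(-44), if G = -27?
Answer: 1171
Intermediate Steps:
(5 - 22) + G*(-44) = (5 - 22) - 27*(-44) = -17 + 1188 = 1171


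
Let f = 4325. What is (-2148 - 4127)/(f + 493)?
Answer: -6275/4818 ≈ -1.3024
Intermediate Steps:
(-2148 - 4127)/(f + 493) = (-2148 - 4127)/(4325 + 493) = -6275/4818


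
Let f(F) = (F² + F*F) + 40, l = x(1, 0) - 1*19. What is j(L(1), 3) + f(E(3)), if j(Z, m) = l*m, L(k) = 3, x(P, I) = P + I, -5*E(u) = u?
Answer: -332/25 ≈ -13.280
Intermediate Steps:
E(u) = -u/5
x(P, I) = I + P
l = -18 (l = (0 + 1) - 1*19 = 1 - 19 = -18)
j(Z, m) = -18*m
f(F) = 40 + 2*F² (f(F) = (F² + F²) + 40 = 2*F² + 40 = 40 + 2*F²)
j(L(1), 3) + f(E(3)) = -18*3 + (40 + 2*(-⅕*3)²) = -54 + (40 + 2*(-⅗)²) = -54 + (40 + 2*(9/25)) = -54 + (40 + 18/25) = -54 + 1018/25 = -332/25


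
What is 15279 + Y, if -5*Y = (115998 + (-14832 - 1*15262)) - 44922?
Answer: 35413/5 ≈ 7082.6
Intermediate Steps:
Y = -40982/5 (Y = -((115998 + (-14832 - 1*15262)) - 44922)/5 = -((115998 + (-14832 - 15262)) - 44922)/5 = -((115998 - 30094) - 44922)/5 = -(85904 - 44922)/5 = -1/5*40982 = -40982/5 ≈ -8196.4)
15279 + Y = 15279 - 40982/5 = 35413/5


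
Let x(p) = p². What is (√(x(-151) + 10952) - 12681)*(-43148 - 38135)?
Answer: 1030749723 - 81283*√33753 ≈ 1.0158e+9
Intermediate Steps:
(√(x(-151) + 10952) - 12681)*(-43148 - 38135) = (√((-151)² + 10952) - 12681)*(-43148 - 38135) = (√(22801 + 10952) - 12681)*(-81283) = (√33753 - 12681)*(-81283) = (-12681 + √33753)*(-81283) = 1030749723 - 81283*√33753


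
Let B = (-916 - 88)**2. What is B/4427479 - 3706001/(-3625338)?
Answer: 20062640310887/16051107862902 ≈ 1.2499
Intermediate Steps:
B = 1008016 (B = (-1004)**2 = 1008016)
B/4427479 - 3706001/(-3625338) = 1008016/4427479 - 3706001/(-3625338) = 1008016*(1/4427479) - 3706001*(-1/3625338) = 1008016/4427479 + 3706001/3625338 = 20062640310887/16051107862902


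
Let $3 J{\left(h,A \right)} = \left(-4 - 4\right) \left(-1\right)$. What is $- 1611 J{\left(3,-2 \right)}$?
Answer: $-4296$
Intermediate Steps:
$J{\left(h,A \right)} = \frac{8}{3}$ ($J{\left(h,A \right)} = \frac{\left(-4 - 4\right) \left(-1\right)}{3} = \frac{\left(-8\right) \left(-1\right)}{3} = \frac{1}{3} \cdot 8 = \frac{8}{3}$)
$- 1611 J{\left(3,-2 \right)} = \left(-1611\right) \frac{8}{3} = -4296$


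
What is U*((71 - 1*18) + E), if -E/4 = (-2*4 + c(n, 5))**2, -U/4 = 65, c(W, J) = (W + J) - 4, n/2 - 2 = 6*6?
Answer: 4937660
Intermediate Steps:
n = 76 (n = 4 + 2*(6*6) = 4 + 2*36 = 4 + 72 = 76)
c(W, J) = -4 + J + W (c(W, J) = (J + W) - 4 = -4 + J + W)
U = -260 (U = -4*65 = -260)
E = -19044 (E = -4*(-2*4 + (-4 + 5 + 76))**2 = -4*(-8 + 77)**2 = -4*69**2 = -4*4761 = -19044)
U*((71 - 1*18) + E) = -260*((71 - 1*18) - 19044) = -260*((71 - 18) - 19044) = -260*(53 - 19044) = -260*(-18991) = 4937660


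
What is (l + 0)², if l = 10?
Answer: 100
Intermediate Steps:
(l + 0)² = (10 + 0)² = 10² = 100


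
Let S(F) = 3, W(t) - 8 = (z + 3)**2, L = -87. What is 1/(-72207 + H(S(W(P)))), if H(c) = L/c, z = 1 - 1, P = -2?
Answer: -1/72236 ≈ -1.3844e-5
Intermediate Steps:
z = 0
W(t) = 17 (W(t) = 8 + (0 + 3)**2 = 8 + 3**2 = 8 + 9 = 17)
H(c) = -87/c
1/(-72207 + H(S(W(P)))) = 1/(-72207 - 87/3) = 1/(-72207 - 87*1/3) = 1/(-72207 - 29) = 1/(-72236) = -1/72236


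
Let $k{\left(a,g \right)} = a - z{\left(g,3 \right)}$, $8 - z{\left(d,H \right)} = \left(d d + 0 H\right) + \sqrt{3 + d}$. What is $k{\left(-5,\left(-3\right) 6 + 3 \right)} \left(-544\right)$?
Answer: $-115328 - 1088 i \sqrt{3} \approx -1.1533 \cdot 10^{5} - 1884.5 i$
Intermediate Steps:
$z{\left(d,H \right)} = 8 - d^{2} - \sqrt{3 + d}$ ($z{\left(d,H \right)} = 8 - \left(\left(d d + 0 H\right) + \sqrt{3 + d}\right) = 8 - \left(\left(d^{2} + 0\right) + \sqrt{3 + d}\right) = 8 - \left(d^{2} + \sqrt{3 + d}\right) = 8 - d^{2} - \sqrt{3 + d}$)
$k{\left(a,g \right)} = -8 + a + g^{2} + \sqrt{3 + g}$ ($k{\left(a,g \right)} = a - \left(8 - g^{2} - \sqrt{3 + g}\right) = a + \left(-8 + g^{2} + \sqrt{3 + g}\right) = -8 + a + g^{2} + \sqrt{3 + g}$)
$k{\left(-5,\left(-3\right) 6 + 3 \right)} \left(-544\right) = \left(-8 - 5 + \left(\left(-3\right) 6 + 3\right)^{2} + \sqrt{3 + \left(\left(-3\right) 6 + 3\right)}\right) \left(-544\right) = \left(-8 - 5 + \left(-18 + 3\right)^{2} + \sqrt{3 + \left(-18 + 3\right)}\right) \left(-544\right) = \left(-8 - 5 + \left(-15\right)^{2} + \sqrt{3 - 15}\right) \left(-544\right) = \left(-8 - 5 + 225 + \sqrt{-12}\right) \left(-544\right) = \left(-8 - 5 + 225 + 2 i \sqrt{3}\right) \left(-544\right) = \left(212 + 2 i \sqrt{3}\right) \left(-544\right) = -115328 - 1088 i \sqrt{3}$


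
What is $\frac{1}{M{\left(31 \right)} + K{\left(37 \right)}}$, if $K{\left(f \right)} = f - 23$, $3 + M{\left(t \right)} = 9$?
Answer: $\frac{1}{20} \approx 0.05$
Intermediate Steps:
$M{\left(t \right)} = 6$ ($M{\left(t \right)} = -3 + 9 = 6$)
$K{\left(f \right)} = -23 + f$
$\frac{1}{M{\left(31 \right)} + K{\left(37 \right)}} = \frac{1}{6 + \left(-23 + 37\right)} = \frac{1}{6 + 14} = \frac{1}{20}$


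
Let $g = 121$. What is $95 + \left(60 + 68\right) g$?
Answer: $15583$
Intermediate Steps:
$95 + \left(60 + 68\right) g = 95 + \left(60 + 68\right) 121 = 95 + 128 \cdot 121 = 95 + 15488 = 15583$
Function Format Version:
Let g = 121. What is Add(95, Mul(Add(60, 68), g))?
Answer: 15583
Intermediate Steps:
Add(95, Mul(Add(60, 68), g)) = Add(95, Mul(Add(60, 68), 121)) = Add(95, Mul(128, 121)) = Add(95, 15488) = 15583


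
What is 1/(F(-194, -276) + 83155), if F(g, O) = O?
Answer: 1/82879 ≈ 1.2066e-5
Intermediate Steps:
1/(F(-194, -276) + 83155) = 1/(-276 + 83155) = 1/82879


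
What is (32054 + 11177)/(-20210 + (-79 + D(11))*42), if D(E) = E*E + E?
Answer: -43231/17984 ≈ -2.4039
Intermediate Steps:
D(E) = E + E² (D(E) = E² + E = E + E²)
(32054 + 11177)/(-20210 + (-79 + D(11))*42) = (32054 + 11177)/(-20210 + (-79 + 11*(1 + 11))*42) = 43231/(-20210 + (-79 + 11*12)*42) = 43231/(-20210 + (-79 + 132)*42) = 43231/(-20210 + 53*42) = 43231/(-20210 + 2226) = 43231/(-17984) = 43231*(-1/17984) = -43231/17984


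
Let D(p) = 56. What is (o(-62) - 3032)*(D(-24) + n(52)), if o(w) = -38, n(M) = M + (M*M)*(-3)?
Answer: 24572280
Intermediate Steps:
n(M) = M - 3*M² (n(M) = M + M²*(-3) = M - 3*M²)
(o(-62) - 3032)*(D(-24) + n(52)) = (-38 - 3032)*(56 + 52*(1 - 3*52)) = -3070*(56 + 52*(1 - 156)) = -3070*(56 + 52*(-155)) = -3070*(56 - 8060) = -3070*(-8004) = 24572280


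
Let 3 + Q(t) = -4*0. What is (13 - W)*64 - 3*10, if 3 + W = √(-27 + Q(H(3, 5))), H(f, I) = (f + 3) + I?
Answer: 994 - 64*I*√30 ≈ 994.0 - 350.54*I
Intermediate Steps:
H(f, I) = 3 + I + f (H(f, I) = (3 + f) + I = 3 + I + f)
Q(t) = -3 (Q(t) = -3 - 4*0 = -3 + 0 = -3)
W = -3 + I*√30 (W = -3 + √(-27 - 3) = -3 + √(-30) = -3 + I*√30 ≈ -3.0 + 5.4772*I)
(13 - W)*64 - 3*10 = (13 - (-3 + I*√30))*64 - 3*10 = (13 + (3 - I*√30))*64 - 30 = (16 - I*√30)*64 - 30 = (1024 - 64*I*√30) - 30 = 994 - 64*I*√30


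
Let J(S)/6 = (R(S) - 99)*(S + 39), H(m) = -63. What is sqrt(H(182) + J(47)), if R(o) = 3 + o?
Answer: I*sqrt(25347) ≈ 159.21*I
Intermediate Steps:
J(S) = 6*(-96 + S)*(39 + S) (J(S) = 6*(((3 + S) - 99)*(S + 39)) = 6*((-96 + S)*(39 + S)) = 6*(-96 + S)*(39 + S))
sqrt(H(182) + J(47)) = sqrt(-63 + (-22464 - 342*47 + 6*47**2)) = sqrt(-63 + (-22464 - 16074 + 6*2209)) = sqrt(-63 + (-22464 - 16074 + 13254)) = sqrt(-63 - 25284) = sqrt(-25347) = I*sqrt(25347)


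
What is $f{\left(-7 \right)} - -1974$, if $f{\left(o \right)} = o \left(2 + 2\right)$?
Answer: $1946$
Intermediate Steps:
$f{\left(o \right)} = 4 o$ ($f{\left(o \right)} = o 4 = 4 o$)
$f{\left(-7 \right)} - -1974 = 4 \left(-7\right) - -1974 = -28 + 1974 = 1946$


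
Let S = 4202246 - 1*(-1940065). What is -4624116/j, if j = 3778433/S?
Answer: -28402758572076/3778433 ≈ -7.5171e+6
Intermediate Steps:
S = 6142311 (S = 4202246 + 1940065 = 6142311)
j = 3778433/6142311 ≈ 0.61515
-4624116/j = -4624116/3778433/6142311 = -4624116*6142311/3778433 = -28402758572076/3778433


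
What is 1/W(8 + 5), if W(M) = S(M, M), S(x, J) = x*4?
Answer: 1/52 ≈ 0.019231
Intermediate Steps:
S(x, J) = 4*x
W(M) = 4*M
1/W(8 + 5) = 1/(4*(8 + 5)) = 1/(4*13) = 1/52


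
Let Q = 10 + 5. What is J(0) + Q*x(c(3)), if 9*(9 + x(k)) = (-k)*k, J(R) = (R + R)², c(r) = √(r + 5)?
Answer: -445/3 ≈ -148.33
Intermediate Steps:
c(r) = √(5 + r)
J(R) = 4*R² (J(R) = (2*R)² = 4*R²)
Q = 15
x(k) = -9 - k²/9 (x(k) = -9 + ((-k)*k)/9 = -9 + (-k²)/9 = -9 - k²/9)
J(0) + Q*x(c(3)) = 4*0² + 15*(-9 - (√(5 + 3))²/9) = 4*0 + 15*(-9 - (√8)²/9) = 0 + 15*(-9 - (2*√2)²/9) = 0 + 15*(-9 - ⅑*8) = 0 + 15*(-9 - 8/9) = 0 + 15*(-89/9) = 0 - 445/3 = -445/3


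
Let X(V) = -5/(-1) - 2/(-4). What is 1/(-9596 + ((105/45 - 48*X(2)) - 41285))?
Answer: -3/153428 ≈ -1.9553e-5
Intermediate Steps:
X(V) = 11/2 (X(V) = -5*(-1) - 2*(-1/4) = 5 + 1/2 = 11/2)
1/(-9596 + ((105/45 - 48*X(2)) - 41285)) = 1/(-9596 + ((105/45 - 48*11/2) - 41285)) = 1/(-9596 + ((105*(1/45) - 264) - 41285)) = 1/(-9596 + ((7/3 - 264) - 41285)) = 1/(-9596 + (-785/3 - 41285)) = 1/(-9596 - 124640/3) = 1/(-153428/3) = -3/153428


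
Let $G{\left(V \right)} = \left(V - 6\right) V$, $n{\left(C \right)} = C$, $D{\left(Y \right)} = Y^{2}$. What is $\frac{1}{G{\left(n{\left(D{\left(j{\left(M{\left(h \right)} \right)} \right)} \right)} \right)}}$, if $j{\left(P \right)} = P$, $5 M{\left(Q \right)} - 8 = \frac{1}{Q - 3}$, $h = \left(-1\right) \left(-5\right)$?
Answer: $- \frac{10000}{89879} \approx -0.11126$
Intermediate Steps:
$h = 5$
$M{\left(Q \right)} = \frac{8}{5} + \frac{1}{5 \left(-3 + Q\right)}$ ($M{\left(Q \right)} = \frac{8}{5} + \frac{1}{5 \left(Q - 3\right)} = \frac{8}{5} + \frac{1}{5 \left(-3 + Q\right)}$)
$G{\left(V \right)} = V \left(-6 + V\right)$ ($G{\left(V \right)} = \left(-6 + V\right) V = V \left(-6 + V\right)$)
$\frac{1}{G{\left(n{\left(D{\left(j{\left(M{\left(h \right)} \right)} \right)} \right)} \right)}} = \frac{1}{\left(\frac{-23 + 8 \cdot 5}{5 \left(-3 + 5\right)}\right)^{2} \left(-6 + \left(\frac{-23 + 8 \cdot 5}{5 \left(-3 + 5\right)}\right)^{2}\right)} = \frac{1}{\left(\frac{-23 + 40}{5 \cdot 2}\right)^{2} \left(-6 + \left(\frac{-23 + 40}{5 \cdot 2}\right)^{2}\right)} = \frac{1}{\left(\frac{1}{5} \cdot \frac{1}{2} \cdot 17\right)^{2} \left(-6 + \left(\frac{1}{5} \cdot \frac{1}{2} \cdot 17\right)^{2}\right)} = \frac{1}{\left(\frac{17}{10}\right)^{2} \left(-6 + \left(\frac{17}{10}\right)^{2}\right)} = \frac{1}{\frac{289}{100} \left(-6 + \frac{289}{100}\right)} = \frac{1}{\frac{289}{100} \left(- \frac{311}{100}\right)} = \frac{1}{- \frac{89879}{10000}} = - \frac{10000}{89879}$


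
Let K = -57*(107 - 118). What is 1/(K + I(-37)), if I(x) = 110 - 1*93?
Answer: 1/644 ≈ 0.0015528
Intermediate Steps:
I(x) = 17 (I(x) = 110 - 93 = 17)
K = 627 (K = -57*(-11) = 627)
1/(K + I(-37)) = 1/(627 + 17) = 1/644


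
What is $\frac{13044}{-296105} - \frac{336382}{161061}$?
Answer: $- \frac{101705271794}{47690967405} \approx -2.1326$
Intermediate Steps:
$\frac{13044}{-296105} - \frac{336382}{161061} = 13044 \left(- \frac{1}{296105}\right) - \frac{336382}{161061} = - \frac{13044}{296105} - \frac{336382}{161061} = - \frac{101705271794}{47690967405}$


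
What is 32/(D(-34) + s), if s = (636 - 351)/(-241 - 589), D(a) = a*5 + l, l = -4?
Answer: -5312/28941 ≈ -0.18355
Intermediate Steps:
D(a) = -4 + 5*a (D(a) = a*5 - 4 = 5*a - 4 = -4 + 5*a)
s = -57/166 (s = 285/(-830) = 285*(-1/830) = -57/166 ≈ -0.34337)
32/(D(-34) + s) = 32/((-4 + 5*(-34)) - 57/166) = 32/((-4 - 170) - 57/166) = 32/(-174 - 57/166) = 32/(-28941/166) = 32*(-166/28941) = -5312/28941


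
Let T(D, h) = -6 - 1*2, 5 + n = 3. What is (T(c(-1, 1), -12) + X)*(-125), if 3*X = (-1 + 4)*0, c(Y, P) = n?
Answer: 1000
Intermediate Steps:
n = -2 (n = -5 + 3 = -2)
c(Y, P) = -2
X = 0 (X = ((-1 + 4)*0)/3 = (3*0)/3 = (⅓)*0 = 0)
T(D, h) = -8 (T(D, h) = -6 - 2 = -8)
(T(c(-1, 1), -12) + X)*(-125) = (-8 + 0)*(-125) = -8*(-125) = 1000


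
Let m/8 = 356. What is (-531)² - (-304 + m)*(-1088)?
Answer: 3049833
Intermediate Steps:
m = 2848 (m = 8*356 = 2848)
(-531)² - (-304 + m)*(-1088) = (-531)² - (-304 + 2848)*(-1088) = 281961 - 2544*(-1088) = 281961 - 1*(-2767872) = 281961 + 2767872 = 3049833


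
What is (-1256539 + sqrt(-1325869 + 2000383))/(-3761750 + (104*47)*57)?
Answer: 1256539/3483134 - 3*sqrt(74946)/3483134 ≈ 0.36051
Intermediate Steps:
(-1256539 + sqrt(-1325869 + 2000383))/(-3761750 + (104*47)*57) = (-1256539 + sqrt(674514))/(-3761750 + 4888*57) = (-1256539 + 3*sqrt(74946))/(-3761750 + 278616) = (-1256539 + 3*sqrt(74946))/(-3483134) = (-1256539 + 3*sqrt(74946))*(-1/3483134) = 1256539/3483134 - 3*sqrt(74946)/3483134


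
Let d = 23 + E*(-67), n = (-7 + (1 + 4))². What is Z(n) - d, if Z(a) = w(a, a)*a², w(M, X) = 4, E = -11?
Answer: -696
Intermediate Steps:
n = 4 (n = (-7 + 5)² = (-2)² = 4)
d = 760 (d = 23 - 11*(-67) = 23 + 737 = 760)
Z(a) = 4*a²
Z(n) - d = 4*4² - 1*760 = 4*16 - 760 = 64 - 760 = -696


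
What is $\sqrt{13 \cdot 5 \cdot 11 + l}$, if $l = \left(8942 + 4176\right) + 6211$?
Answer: $2 \sqrt{5011} \approx 141.58$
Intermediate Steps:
$l = 19329$ ($l = 13118 + 6211 = 19329$)
$\sqrt{13 \cdot 5 \cdot 11 + l} = \sqrt{13 \cdot 5 \cdot 11 + 19329} = \sqrt{65 \cdot 11 + 19329} = \sqrt{715 + 19329} = \sqrt{20044} = 2 \sqrt{5011}$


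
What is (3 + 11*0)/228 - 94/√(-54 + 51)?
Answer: 1/76 + 94*I*√3/3 ≈ 0.013158 + 54.271*I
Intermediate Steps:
(3 + 11*0)/228 - 94/√(-54 + 51) = (3 + 0)*(1/228) - 94*(-I*√3/3) = 3*(1/228) - 94*(-I*√3/3) = 1/76 - (-94)*I*√3/3 = 1/76 + 94*I*√3/3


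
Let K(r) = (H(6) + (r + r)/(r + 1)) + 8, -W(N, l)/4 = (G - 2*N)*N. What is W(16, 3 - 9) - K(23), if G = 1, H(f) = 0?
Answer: 23689/12 ≈ 1974.1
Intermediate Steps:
W(N, l) = -4*N*(1 - 2*N) (W(N, l) = -4*(1 - 2*N)*N = -4*N*(1 - 2*N))
K(r) = 8 + 2*r/(1 + r) (K(r) = (0 + (r + r)/(r + 1)) + 8 = (0 + (2*r)/(1 + r)) + 8 = (0 + 2*r/(1 + r)) + 8 = 2*r/(1 + r) + 8 = 8 + 2*r/(1 + r))
W(16, 3 - 9) - K(23) = 4*16*(-1 + 2*16) - 2*(4 + 5*23)/(1 + 23) = 4*16*(-1 + 32) - 2*(4 + 115)/24 = 4*16*31 - 2*119/24 = 1984 - 1*119/12 = 1984 - 119/12 = 23689/12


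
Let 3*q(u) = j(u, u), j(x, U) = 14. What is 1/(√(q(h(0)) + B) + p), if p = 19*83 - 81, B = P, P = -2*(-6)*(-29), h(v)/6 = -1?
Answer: 2244/3357539 - I*√3090/6715078 ≈ 0.00066835 - 8.278e-6*I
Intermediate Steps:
h(v) = -6 (h(v) = 6*(-1) = -6)
P = -348 (P = 12*(-29) = -348)
B = -348
q(u) = 14/3 (q(u) = (⅓)*14 = 14/3)
p = 1496 (p = 1577 - 81 = 1496)
1/(√(q(h(0)) + B) + p) = 1/(√(14/3 - 348) + 1496) = 1/(√(-1030/3) + 1496) = 1/(I*√3090/3 + 1496) = 1/(1496 + I*√3090/3)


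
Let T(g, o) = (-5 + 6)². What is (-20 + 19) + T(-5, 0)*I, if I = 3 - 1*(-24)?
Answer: 26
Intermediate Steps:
I = 27 (I = 3 + 24 = 27)
T(g, o) = 1 (T(g, o) = 1² = 1)
(-20 + 19) + T(-5, 0)*I = (-20 + 19) + 1*27 = -1 + 27 = 26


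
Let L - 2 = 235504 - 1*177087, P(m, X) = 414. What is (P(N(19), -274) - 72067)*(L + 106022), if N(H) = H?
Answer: -11782690973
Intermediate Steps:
L = 58419 (L = 2 + (235504 - 1*177087) = 2 + (235504 - 177087) = 2 + 58417 = 58419)
(P(N(19), -274) - 72067)*(L + 106022) = (414 - 72067)*(58419 + 106022) = -71653*164441 = -11782690973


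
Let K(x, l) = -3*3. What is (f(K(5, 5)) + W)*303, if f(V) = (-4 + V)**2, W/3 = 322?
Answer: 343905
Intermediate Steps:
W = 966 (W = 3*322 = 966)
K(x, l) = -9
(f(K(5, 5)) + W)*303 = ((-4 - 9)**2 + 966)*303 = ((-13)**2 + 966)*303 = (169 + 966)*303 = 1135*303 = 343905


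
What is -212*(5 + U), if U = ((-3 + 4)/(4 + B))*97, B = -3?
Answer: -21624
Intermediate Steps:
U = 97 (U = ((-3 + 4)/(4 - 3))*97 = (1/1)*97 = (1*1)*97 = 1*97 = 97)
-212*(5 + U) = -212*(5 + 97) = -212*102 = -21624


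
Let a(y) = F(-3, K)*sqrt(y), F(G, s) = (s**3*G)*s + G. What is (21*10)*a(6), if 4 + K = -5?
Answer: -4134060*sqrt(6) ≈ -1.0126e+7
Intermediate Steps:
K = -9 (K = -4 - 5 = -9)
F(G, s) = G + G*s**4 (F(G, s) = (G*s**3)*s + G = G*s**4 + G = G + G*s**4)
a(y) = -19686*sqrt(y) (a(y) = (-3*(1 + (-9)**4))*sqrt(y) = (-3*(1 + 6561))*sqrt(y) = (-3*6562)*sqrt(y) = -19686*sqrt(y))
(21*10)*a(6) = (21*10)*(-19686*sqrt(6)) = 210*(-19686*sqrt(6)) = -4134060*sqrt(6)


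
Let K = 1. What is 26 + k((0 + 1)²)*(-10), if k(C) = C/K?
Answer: 16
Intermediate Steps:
k(C) = C (k(C) = C/1 = C*1 = C)
26 + k((0 + 1)²)*(-10) = 26 + (0 + 1)²*(-10) = 26 + 1²*(-10) = 26 + 1*(-10) = 26 - 10 = 16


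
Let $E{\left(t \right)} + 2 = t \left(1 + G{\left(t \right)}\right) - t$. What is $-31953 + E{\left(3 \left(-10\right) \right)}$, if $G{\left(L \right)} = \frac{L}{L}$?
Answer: $-31985$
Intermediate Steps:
$G{\left(L \right)} = 1$
$E{\left(t \right)} = -2 + t$ ($E{\left(t \right)} = -2 - \left(t - t \left(1 + 1\right)\right) = -2 - \left(t - t 2\right) = -2 + \left(2 t - t\right) = -2 + t$)
$-31953 + E{\left(3 \left(-10\right) \right)} = -31953 + \left(-2 + 3 \left(-10\right)\right) = -31953 - 32 = -31985$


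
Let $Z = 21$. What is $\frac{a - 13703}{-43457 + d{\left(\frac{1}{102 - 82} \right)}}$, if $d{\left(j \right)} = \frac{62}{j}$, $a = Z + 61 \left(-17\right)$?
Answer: $\frac{14719}{42217} \approx 0.34865$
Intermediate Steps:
$a = -1016$ ($a = 21 + 61 \left(-17\right) = 21 - 1037 = -1016$)
$\frac{a - 13703}{-43457 + d{\left(\frac{1}{102 - 82} \right)}} = \frac{-1016 - 13703}{-43457 + \frac{62}{\frac{1}{102 - 82}}} = - \frac{14719}{-43457 + \frac{62}{\frac{1}{20}}} = - \frac{14719}{-43457 + 62 \frac{1}{\frac{1}{20}}} = - \frac{14719}{-43457 + 62 \cdot 20} = - \frac{14719}{-43457 + 1240} = - \frac{14719}{-42217} = \left(-14719\right) \left(- \frac{1}{42217}\right) = \frac{14719}{42217}$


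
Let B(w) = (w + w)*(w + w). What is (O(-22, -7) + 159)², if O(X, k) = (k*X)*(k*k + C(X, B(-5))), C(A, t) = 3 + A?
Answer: 22838841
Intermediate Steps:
B(w) = 4*w² (B(w) = (2*w)*(2*w) = 4*w²)
O(X, k) = X*k*(3 + X + k²) (O(X, k) = (k*X)*(k*k + (3 + X)) = (X*k)*(k² + (3 + X)) = (X*k)*(3 + X + k²) = X*k*(3 + X + k²))
(O(-22, -7) + 159)² = (-22*(-7)*(3 - 22 + (-7)²) + 159)² = (-22*(-7)*(3 - 22 + 49) + 159)² = (-22*(-7)*30 + 159)² = (4620 + 159)² = 4779² = 22838841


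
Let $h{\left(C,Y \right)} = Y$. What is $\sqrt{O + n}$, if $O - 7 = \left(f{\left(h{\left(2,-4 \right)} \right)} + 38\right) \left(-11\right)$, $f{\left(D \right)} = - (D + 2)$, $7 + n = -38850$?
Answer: $i \sqrt{39290} \approx 198.22 i$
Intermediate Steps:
$n = -38857$ ($n = -7 - 38850 = -38857$)
$f{\left(D \right)} = -2 - D$ ($f{\left(D \right)} = - (2 + D) = -2 - D$)
$O = -433$ ($O = 7 + \left(\left(-2 - -4\right) + 38\right) \left(-11\right) = 7 + \left(\left(-2 + 4\right) + 38\right) \left(-11\right) = 7 + \left(2 + 38\right) \left(-11\right) = 7 + 40 \left(-11\right) = 7 - 440 = -433$)
$\sqrt{O + n} = \sqrt{-433 - 38857} = \sqrt{-39290} = i \sqrt{39290}$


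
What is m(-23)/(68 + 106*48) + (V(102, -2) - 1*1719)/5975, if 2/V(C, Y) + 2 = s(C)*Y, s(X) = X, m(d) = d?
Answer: -927065823/3173131300 ≈ -0.29216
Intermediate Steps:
V(C, Y) = 2/(-2 + C*Y)
m(-23)/(68 + 106*48) + (V(102, -2) - 1*1719)/5975 = -23/(68 + 106*48) + (2/(-2 + 102*(-2)) - 1*1719)/5975 = -23/(68 + 5088) + (2/(-2 - 204) - 1719)*(1/5975) = -23/5156 + (2/(-206) - 1719)*(1/5975) = -23*1/5156 + (2*(-1/206) - 1719)*(1/5975) = -23/5156 + (-1/103 - 1719)*(1/5975) = -23/5156 - 177058/103*1/5975 = -23/5156 - 177058/615425 = -927065823/3173131300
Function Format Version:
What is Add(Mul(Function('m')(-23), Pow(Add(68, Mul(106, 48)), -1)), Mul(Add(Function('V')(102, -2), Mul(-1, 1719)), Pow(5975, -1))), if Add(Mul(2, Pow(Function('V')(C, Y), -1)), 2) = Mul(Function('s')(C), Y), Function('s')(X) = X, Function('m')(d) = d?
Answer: Rational(-927065823, 3173131300) ≈ -0.29216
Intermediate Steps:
Function('V')(C, Y) = Mul(2, Pow(Add(-2, Mul(C, Y)), -1))
Add(Mul(Function('m')(-23), Pow(Add(68, Mul(106, 48)), -1)), Mul(Add(Function('V')(102, -2), Mul(-1, 1719)), Pow(5975, -1))) = Add(Mul(-23, Pow(Add(68, Mul(106, 48)), -1)), Mul(Add(Mul(2, Pow(Add(-2, Mul(102, -2)), -1)), Mul(-1, 1719)), Pow(5975, -1))) = Add(Mul(-23, Pow(Add(68, 5088), -1)), Mul(Add(Mul(2, Pow(Add(-2, -204), -1)), -1719), Rational(1, 5975))) = Add(Mul(-23, Pow(5156, -1)), Mul(Add(Mul(2, Pow(-206, -1)), -1719), Rational(1, 5975))) = Add(Mul(-23, Rational(1, 5156)), Mul(Add(Mul(2, Rational(-1, 206)), -1719), Rational(1, 5975))) = Add(Rational(-23, 5156), Mul(Add(Rational(-1, 103), -1719), Rational(1, 5975))) = Add(Rational(-23, 5156), Mul(Rational(-177058, 103), Rational(1, 5975))) = Add(Rational(-23, 5156), Rational(-177058, 615425)) = Rational(-927065823, 3173131300)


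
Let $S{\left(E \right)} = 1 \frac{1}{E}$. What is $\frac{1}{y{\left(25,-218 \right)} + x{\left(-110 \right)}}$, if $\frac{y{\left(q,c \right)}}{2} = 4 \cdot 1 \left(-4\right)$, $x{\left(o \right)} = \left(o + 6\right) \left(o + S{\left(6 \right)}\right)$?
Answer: $\frac{3}{34172} \approx 8.7791 \cdot 10^{-5}$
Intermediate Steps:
$S{\left(E \right)} = \frac{1}{E}$
$x{\left(o \right)} = \left(6 + o\right) \left(\frac{1}{6} + o\right)$ ($x{\left(o \right)} = \left(o + 6\right) \left(o + \frac{1}{6}\right) = \left(6 + o\right) \left(o + \frac{1}{6}\right) = \left(6 + o\right) \left(\frac{1}{6} + o\right)$)
$y{\left(q,c \right)} = -32$ ($y{\left(q,c \right)} = 2 \cdot 4 \cdot 1 \left(-4\right) = 2 \cdot 4 \left(-4\right) = 2 \left(-16\right) = -32$)
$\frac{1}{y{\left(25,-218 \right)} + x{\left(-110 \right)}} = \frac{1}{-32 + \left(1 + \left(-110\right)^{2} + \frac{37}{6} \left(-110\right)\right)} = \frac{1}{-32 + \left(1 + 12100 - \frac{2035}{3}\right)} = \frac{1}{-32 + \frac{34268}{3}} = \frac{1}{\frac{34172}{3}} = \frac{3}{34172}$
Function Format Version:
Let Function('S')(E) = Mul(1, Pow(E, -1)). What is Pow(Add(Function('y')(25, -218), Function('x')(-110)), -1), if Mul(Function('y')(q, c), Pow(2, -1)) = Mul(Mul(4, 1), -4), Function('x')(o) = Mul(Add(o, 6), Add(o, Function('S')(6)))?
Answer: Rational(3, 34172) ≈ 8.7791e-5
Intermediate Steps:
Function('S')(E) = Pow(E, -1)
Function('x')(o) = Mul(Add(6, o), Add(Rational(1, 6), o)) (Function('x')(o) = Mul(Add(o, 6), Add(o, Pow(6, -1))) = Mul(Add(6, o), Add(o, Rational(1, 6))) = Mul(Add(6, o), Add(Rational(1, 6), o)))
Function('y')(q, c) = -32 (Function('y')(q, c) = Mul(2, Mul(Mul(4, 1), -4)) = Mul(2, Mul(4, -4)) = Mul(2, -16) = -32)
Pow(Add(Function('y')(25, -218), Function('x')(-110)), -1) = Pow(Add(-32, Add(1, Pow(-110, 2), Mul(Rational(37, 6), -110))), -1) = Pow(Add(-32, Add(1, 12100, Rational(-2035, 3))), -1) = Pow(Add(-32, Rational(34268, 3)), -1) = Pow(Rational(34172, 3), -1) = Rational(3, 34172)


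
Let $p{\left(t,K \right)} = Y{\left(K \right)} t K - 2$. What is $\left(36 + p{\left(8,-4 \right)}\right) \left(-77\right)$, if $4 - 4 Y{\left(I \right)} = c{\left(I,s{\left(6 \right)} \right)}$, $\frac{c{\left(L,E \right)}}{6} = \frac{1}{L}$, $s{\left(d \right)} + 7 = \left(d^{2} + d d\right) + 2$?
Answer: $770$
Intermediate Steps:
$s{\left(d \right)} = -5 + 2 d^{2}$ ($s{\left(d \right)} = -7 + \left(\left(d^{2} + d d\right) + 2\right) = -7 + \left(\left(d^{2} + d^{2}\right) + 2\right) = -7 + \left(2 d^{2} + 2\right) = -7 + \left(2 + 2 d^{2}\right) = -5 + 2 d^{2}$)
$c{\left(L,E \right)} = \frac{6}{L}$
$Y{\left(I \right)} = 1 - \frac{3}{2 I}$ ($Y{\left(I \right)} = 1 - \frac{6 \frac{1}{I}}{4} = 1 - \frac{3}{2 I}$)
$p{\left(t,K \right)} = -2 + t \left(- \frac{3}{2} + K\right)$ ($p{\left(t,K \right)} = \frac{- \frac{3}{2} + K}{K} t K - 2 = \frac{t \left(- \frac{3}{2} + K\right)}{K} K - 2 = t \left(- \frac{3}{2} + K\right) - 2 = -2 + t \left(- \frac{3}{2} + K\right)$)
$\left(36 + p{\left(8,-4 \right)}\right) \left(-77\right) = \left(36 + \left(-2 + \frac{1}{2} \cdot 8 \left(-3 + 2 \left(-4\right)\right)\right)\right) \left(-77\right) = \left(36 + \left(-2 + \frac{1}{2} \cdot 8 \left(-3 - 8\right)\right)\right) \left(-77\right) = \left(36 + \left(-2 + \frac{1}{2} \cdot 8 \left(-11\right)\right)\right) \left(-77\right) = \left(36 - 46\right) \left(-77\right) = \left(-10\right) \left(-77\right) = 770$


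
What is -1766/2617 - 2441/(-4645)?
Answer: -1814973/12155965 ≈ -0.14931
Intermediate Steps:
-1766/2617 - 2441/(-4645) = -1766*1/2617 - 2441*(-1/4645) = -1766/2617 + 2441/4645 = -1814973/12155965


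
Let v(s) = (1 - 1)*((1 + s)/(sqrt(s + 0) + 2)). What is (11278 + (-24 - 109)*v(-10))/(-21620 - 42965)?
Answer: -11278/64585 ≈ -0.17462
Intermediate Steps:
v(s) = 0 (v(s) = 0*((1 + s)/(sqrt(s) + 2)) = 0*((1 + s)/(2 + sqrt(s))) = 0)
(11278 + (-24 - 109)*v(-10))/(-21620 - 42965) = (11278 + (-24 - 109)*0)/(-21620 - 42965) = (11278 - 133*0)/(-64585) = (11278 + 0)*(-1/64585) = 11278*(-1/64585) = -11278/64585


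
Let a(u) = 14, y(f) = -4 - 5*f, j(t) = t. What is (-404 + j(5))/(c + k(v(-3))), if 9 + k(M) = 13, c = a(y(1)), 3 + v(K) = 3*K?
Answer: -133/6 ≈ -22.167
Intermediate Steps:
v(K) = -3 + 3*K
c = 14
k(M) = 4 (k(M) = -9 + 13 = 4)
(-404 + j(5))/(c + k(v(-3))) = (-404 + 5)/(14 + 4) = -399/18 = -399*1/18 = -133/6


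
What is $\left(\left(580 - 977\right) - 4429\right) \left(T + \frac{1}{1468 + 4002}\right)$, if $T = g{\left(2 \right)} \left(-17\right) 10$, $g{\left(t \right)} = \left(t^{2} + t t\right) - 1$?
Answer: $\frac{15706938487}{2735} \approx 5.7429 \cdot 10^{6}$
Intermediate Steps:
$g{\left(t \right)} = -1 + 2 t^{2}$ ($g{\left(t \right)} = \left(t^{2} + t^{2}\right) - 1 = 2 t^{2} - 1 = -1 + 2 t^{2}$)
$T = -1190$ ($T = \left(-1 + 2 \cdot 2^{2}\right) \left(-17\right) 10 = \left(-1 + 2 \cdot 4\right) \left(-17\right) 10 = \left(-1 + 8\right) \left(-17\right) 10 = 7 \left(-17\right) 10 = \left(-119\right) 10 = -1190$)
$\left(\left(580 - 977\right) - 4429\right) \left(T + \frac{1}{1468 + 4002}\right) = \left(\left(580 - 977\right) - 4429\right) \left(-1190 + \frac{1}{1468 + 4002}\right) = \left(-397 - 4429\right) \left(-1190 + \frac{1}{5470}\right) = - 4826 \left(-1190 + \frac{1}{5470}\right) = \left(-4826\right) \left(- \frac{6509299}{5470}\right) = \frac{15706938487}{2735}$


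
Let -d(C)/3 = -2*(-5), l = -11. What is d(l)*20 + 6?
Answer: -594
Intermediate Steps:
d(C) = -30 (d(C) = -(-6)*(-5) = -3*10 = -30)
d(l)*20 + 6 = -30*20 + 6 = -600 + 6 = -594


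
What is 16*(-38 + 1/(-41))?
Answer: -24944/41 ≈ -608.39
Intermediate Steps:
16*(-38 + 1/(-41)) = 16*(-38 - 1/41) = 16*(-1559/41) = -24944/41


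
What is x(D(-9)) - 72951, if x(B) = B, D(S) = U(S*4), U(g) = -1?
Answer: -72952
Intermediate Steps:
D(S) = -1
x(D(-9)) - 72951 = -1 - 72951 = -72952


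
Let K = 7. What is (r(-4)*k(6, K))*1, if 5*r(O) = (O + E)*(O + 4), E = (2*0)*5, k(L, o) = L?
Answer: 0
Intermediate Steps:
E = 0 (E = 0*5 = 0)
r(O) = O*(4 + O)/5 (r(O) = ((O + 0)*(O + 4))/5 = (O*(4 + O))/5 = O*(4 + O)/5)
(r(-4)*k(6, K))*1 = (((⅕)*(-4)*(4 - 4))*6)*1 = (((⅕)*(-4)*0)*6)*1 = (0*6)*1 = 0*1 = 0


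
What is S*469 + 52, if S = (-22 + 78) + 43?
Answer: 46483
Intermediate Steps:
S = 99 (S = 56 + 43 = 99)
S*469 + 52 = 99*469 + 52 = 46431 + 52 = 46483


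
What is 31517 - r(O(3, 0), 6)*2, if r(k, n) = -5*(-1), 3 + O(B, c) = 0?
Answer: 31507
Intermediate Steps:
O(B, c) = -3 (O(B, c) = -3 + 0 = -3)
r(k, n) = 5
31517 - r(O(3, 0), 6)*2 = 31517 - 5*2 = 31517 - 1*10 = 31517 - 10 = 31507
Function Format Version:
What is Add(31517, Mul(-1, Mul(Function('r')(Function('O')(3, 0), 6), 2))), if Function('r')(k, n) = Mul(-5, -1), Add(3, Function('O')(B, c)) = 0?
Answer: 31507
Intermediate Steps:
Function('O')(B, c) = -3 (Function('O')(B, c) = Add(-3, 0) = -3)
Function('r')(k, n) = 5
Add(31517, Mul(-1, Mul(Function('r')(Function('O')(3, 0), 6), 2))) = Add(31517, Mul(-1, Mul(5, 2))) = Add(31517, Mul(-1, 10)) = Add(31517, -10) = 31507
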